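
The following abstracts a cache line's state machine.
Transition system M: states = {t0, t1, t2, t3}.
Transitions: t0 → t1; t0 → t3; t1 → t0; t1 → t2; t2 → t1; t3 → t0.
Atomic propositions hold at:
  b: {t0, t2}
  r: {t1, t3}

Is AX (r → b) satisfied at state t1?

Sat(r → b) = {t0, t2}
Sat(AX (r → b)) = {s : every successor in {t0, t2}} = {t1, t3}
t1 ∈ Sat(AX (r → b)) = {t1, t3}, so the formula holds at t1.

Yes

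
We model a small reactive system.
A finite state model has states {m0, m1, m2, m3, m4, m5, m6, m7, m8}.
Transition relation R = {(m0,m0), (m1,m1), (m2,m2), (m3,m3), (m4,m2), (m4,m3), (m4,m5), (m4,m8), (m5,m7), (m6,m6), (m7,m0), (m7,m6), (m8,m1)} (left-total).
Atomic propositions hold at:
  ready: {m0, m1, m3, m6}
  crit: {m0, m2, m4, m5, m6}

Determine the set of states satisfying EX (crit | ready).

Sat(crit | ready) = {m0, m1, m2, m3, m4, m5, m6}
Sat(EX (crit | ready)) = {s : some successor in {m0, m1, m2, m3, m4, m5, m6}} = {m0, m1, m2, m3, m4, m6, m7, m8}

{m0, m1, m2, m3, m4, m6, m7, m8}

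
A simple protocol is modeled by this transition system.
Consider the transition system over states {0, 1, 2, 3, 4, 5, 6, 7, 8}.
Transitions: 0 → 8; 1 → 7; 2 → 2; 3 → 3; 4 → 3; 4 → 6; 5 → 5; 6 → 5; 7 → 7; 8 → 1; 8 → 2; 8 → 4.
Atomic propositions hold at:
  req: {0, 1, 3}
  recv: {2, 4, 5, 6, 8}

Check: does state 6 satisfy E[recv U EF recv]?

EF recv: least fixpoint, start Z0 = {2, 4, 5, 6, 8}, add states with some successor in Z. Z1 = {0, 2, 4, 5, 6, 8}; fixed.
Sat(EF recv) = {0, 2, 4, 5, 6, 8}
E[recv U EF recv]: least fixpoint, start Z0 = Sat(EF recv) = {0, 2, 4, 5, 6, 8}, add states in Sat(recv) with some successor in Z. Already a fixed point.
Sat(E[recv U EF recv]) = {0, 2, 4, 5, 6, 8}
6 ∈ Sat(E[recv U EF recv]) = {0, 2, 4, 5, 6, 8}, so the formula holds at 6.

Yes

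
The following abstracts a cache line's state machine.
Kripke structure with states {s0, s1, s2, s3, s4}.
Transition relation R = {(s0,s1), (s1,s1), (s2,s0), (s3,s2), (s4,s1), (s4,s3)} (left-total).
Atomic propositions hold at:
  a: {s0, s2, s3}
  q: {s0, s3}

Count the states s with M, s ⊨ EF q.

4

EF q: least fixpoint, start Z0 = {s0, s3}, add states with some successor in Z. Z1 = {s0, s2, s3, s4}; fixed.
Sat(EF q) = {s0, s2, s3, s4}
|Sat(EF q)| = |{s0, s2, s3, s4}| = 4.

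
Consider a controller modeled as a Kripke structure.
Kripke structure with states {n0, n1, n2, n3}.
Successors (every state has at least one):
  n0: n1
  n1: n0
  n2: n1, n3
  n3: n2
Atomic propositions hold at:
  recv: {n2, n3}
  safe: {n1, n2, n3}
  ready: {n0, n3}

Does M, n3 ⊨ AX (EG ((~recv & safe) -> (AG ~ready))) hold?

Yes

Sat(~recv) = {n0, n1}
Sat(~recv & safe) = {n1}
Sat(~ready) = {n1, n2}
AG ~ready: greatest fixpoint, start Z0 = {n1, n2}, keep only states in Sat with every successor in Z. Z1 = ∅; fixed.
Sat(AG ~ready) = ∅
Sat((~recv & safe) -> (AG ~ready)) = {n0, n2, n3}
EG ((~recv & safe) -> (AG ~ready)): greatest fixpoint, start Z0 = {n0, n2, n3}, keep only states in Sat with some successor in Z. Z1 = {n2, n3}; fixed.
Sat(EG ((~recv & safe) -> (AG ~ready))) = {n2, n3}
Sat(AX (EG ((~recv & safe) -> (AG ~ready)))) = {s : every successor in {n2, n3}} = {n3}
n3 ∈ Sat(AX (EG ((~recv & safe) -> (AG ~ready)))) = {n3}, so the formula holds at n3.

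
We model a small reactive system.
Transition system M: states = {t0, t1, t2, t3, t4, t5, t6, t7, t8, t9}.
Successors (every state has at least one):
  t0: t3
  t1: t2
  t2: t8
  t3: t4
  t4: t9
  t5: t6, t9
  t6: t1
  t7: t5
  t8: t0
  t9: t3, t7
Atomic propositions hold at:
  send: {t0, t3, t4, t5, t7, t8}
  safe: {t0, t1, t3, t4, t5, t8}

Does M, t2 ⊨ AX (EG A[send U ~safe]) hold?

Sat(~safe) = {t2, t6, t7, t9}
A[send U ~safe]: least fixpoint, start Z0 = Sat(~safe) = {t2, t6, t7, t9}, add states in Sat(send) with every successor in Z. Z1 = {t2, t4, t5, t6, t7, t9}; Z2 = {t2, t3, t4, t5, t6, t7, t9}; Z3 = {t0, t2, t3, t4, t5, t6, t7, t9}; Z4 = {t0, t2, t3, t4, t5, t6, t7, t8, t9}; fixed.
Sat(A[send U ~safe]) = {t0, t2, t3, t4, t5, t6, t7, t8, t9}
EG A[send U ~safe]: greatest fixpoint, start Z0 = {t0, t2, t3, t4, t5, t6, t7, t8, t9}, keep only states in Sat with some successor in Z. Z1 = {t0, t2, t3, t4, t5, t7, t8, t9}; fixed.
Sat(EG A[send U ~safe]) = {t0, t2, t3, t4, t5, t7, t8, t9}
Sat(AX (EG A[send U ~safe])) = {s : every successor in {t0, t2, t3, t4, t5, t7, t8, t9}} = {t0, t1, t2, t3, t4, t7, t8, t9}
t2 ∈ Sat(AX (EG A[send U ~safe])) = {t0, t1, t2, t3, t4, t7, t8, t9}, so the formula holds at t2.

Yes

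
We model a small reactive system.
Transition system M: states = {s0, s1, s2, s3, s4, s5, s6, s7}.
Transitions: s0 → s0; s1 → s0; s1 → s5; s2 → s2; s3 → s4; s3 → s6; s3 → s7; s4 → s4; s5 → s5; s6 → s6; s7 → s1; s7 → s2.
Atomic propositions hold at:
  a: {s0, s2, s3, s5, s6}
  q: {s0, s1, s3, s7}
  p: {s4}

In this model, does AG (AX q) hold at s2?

No

Sat(AX q) = {s : every successor in {s0, s1, s3, s7}} = {s0}
AG (AX q): greatest fixpoint, start Z0 = {s0}, keep only states in Sat with every successor in Z. Already a fixed point.
Sat(AG (AX q)) = {s0}
s2 ∉ Sat(AG (AX q)) = {s0}, so the formula does not hold at s2.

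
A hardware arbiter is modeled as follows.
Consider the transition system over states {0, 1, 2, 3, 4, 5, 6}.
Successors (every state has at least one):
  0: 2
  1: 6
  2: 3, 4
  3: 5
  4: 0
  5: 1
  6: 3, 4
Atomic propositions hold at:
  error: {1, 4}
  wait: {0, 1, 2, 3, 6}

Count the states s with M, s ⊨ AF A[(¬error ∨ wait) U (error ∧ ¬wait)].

Sat(¬error) = {0, 2, 3, 5, 6}
Sat(¬error ∨ wait) = {0, 1, 2, 3, 5, 6}
Sat(¬wait) = {4, 5}
Sat(error ∧ ¬wait) = {4}
A[(¬error ∨ wait) U (error ∧ ¬wait)]: least fixpoint, start Z0 = Sat((error ∧ ¬wait)) = {4}, add states in Sat(¬error ∨ wait) with every successor in Z. Already a fixed point.
Sat(A[(¬error ∨ wait) U (error ∧ ¬wait)]) = {4}
AF A[(¬error ∨ wait) U (error ∧ ¬wait)]: least fixpoint, start Z0 = {4}, add states with every successor in Z. Already a fixed point.
Sat(AF A[(¬error ∨ wait) U (error ∧ ¬wait)]) = {4}
|Sat(AF A[(¬error ∨ wait) U (error ∧ ¬wait)])| = |{4}| = 1.

1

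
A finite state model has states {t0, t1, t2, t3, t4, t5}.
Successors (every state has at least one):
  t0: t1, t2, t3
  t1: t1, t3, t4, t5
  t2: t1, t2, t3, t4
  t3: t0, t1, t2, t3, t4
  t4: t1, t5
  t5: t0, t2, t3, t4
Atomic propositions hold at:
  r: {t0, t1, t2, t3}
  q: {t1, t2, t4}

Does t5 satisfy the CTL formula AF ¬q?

Yes

Sat(¬q) = {t0, t3, t5}
AF ¬q: least fixpoint, start Z0 = {t0, t3, t5}, add states with every successor in Z. Already a fixed point.
Sat(AF ¬q) = {t0, t3, t5}
t5 ∈ Sat(AF ¬q) = {t0, t3, t5}, so the formula holds at t5.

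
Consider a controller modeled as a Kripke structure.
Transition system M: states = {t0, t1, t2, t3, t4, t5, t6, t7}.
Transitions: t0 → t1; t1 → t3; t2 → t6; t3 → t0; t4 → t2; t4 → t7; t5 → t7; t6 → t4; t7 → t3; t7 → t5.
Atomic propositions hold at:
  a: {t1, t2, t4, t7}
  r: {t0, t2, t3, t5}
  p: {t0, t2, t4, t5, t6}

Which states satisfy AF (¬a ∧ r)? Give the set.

Sat(¬a) = {t0, t3, t5, t6}
Sat(¬a ∧ r) = {t0, t3, t5}
AF (¬a ∧ r): least fixpoint, start Z0 = {t0, t3, t5}, add states with every successor in Z. Z1 = {t0, t1, t3, t5, t7}; fixed.
Sat(AF (¬a ∧ r)) = {t0, t1, t3, t5, t7}

{t0, t1, t3, t5, t7}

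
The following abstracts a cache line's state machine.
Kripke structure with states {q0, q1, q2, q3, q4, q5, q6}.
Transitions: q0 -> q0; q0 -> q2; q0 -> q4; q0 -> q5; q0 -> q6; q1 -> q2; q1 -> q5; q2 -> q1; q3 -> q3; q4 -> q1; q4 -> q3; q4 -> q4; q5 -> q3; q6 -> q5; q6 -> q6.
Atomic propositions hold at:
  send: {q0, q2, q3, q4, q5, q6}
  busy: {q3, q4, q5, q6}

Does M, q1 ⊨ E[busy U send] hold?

E[busy U send]: least fixpoint, start Z0 = Sat(send) = {q0, q2, q3, q4, q5, q6}, add states in Sat(busy) with some successor in Z. Already a fixed point.
Sat(E[busy U send]) = {q0, q2, q3, q4, q5, q6}
q1 ∉ Sat(E[busy U send]) = {q0, q2, q3, q4, q5, q6}, so the formula does not hold at q1.

No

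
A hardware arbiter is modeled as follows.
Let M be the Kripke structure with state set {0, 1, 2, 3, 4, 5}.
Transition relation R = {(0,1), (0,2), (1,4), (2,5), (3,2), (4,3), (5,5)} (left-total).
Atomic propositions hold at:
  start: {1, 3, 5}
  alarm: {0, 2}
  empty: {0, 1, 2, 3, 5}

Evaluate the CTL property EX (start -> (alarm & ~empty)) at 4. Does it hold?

Sat(~empty) = {4}
Sat(alarm & ~empty) = ∅
Sat(start -> (alarm & ~empty)) = {0, 2, 4}
Sat(EX (start -> (alarm & ~empty))) = {s : some successor in {0, 2, 4}} = {0, 1, 3}
4 ∉ Sat(EX (start -> (alarm & ~empty))) = {0, 1, 3}, so the formula does not hold at 4.

No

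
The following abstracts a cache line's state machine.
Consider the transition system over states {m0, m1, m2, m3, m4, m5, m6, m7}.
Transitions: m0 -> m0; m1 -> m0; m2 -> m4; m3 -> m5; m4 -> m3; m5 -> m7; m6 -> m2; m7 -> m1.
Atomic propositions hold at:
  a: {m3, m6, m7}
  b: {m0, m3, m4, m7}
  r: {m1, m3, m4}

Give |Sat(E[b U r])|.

4

E[b U r]: least fixpoint, start Z0 = Sat(r) = {m1, m3, m4}, add states in Sat(b) with some successor in Z. Z1 = {m1, m3, m4, m7}; fixed.
Sat(E[b U r]) = {m1, m3, m4, m7}
|Sat(E[b U r])| = |{m1, m3, m4, m7}| = 4.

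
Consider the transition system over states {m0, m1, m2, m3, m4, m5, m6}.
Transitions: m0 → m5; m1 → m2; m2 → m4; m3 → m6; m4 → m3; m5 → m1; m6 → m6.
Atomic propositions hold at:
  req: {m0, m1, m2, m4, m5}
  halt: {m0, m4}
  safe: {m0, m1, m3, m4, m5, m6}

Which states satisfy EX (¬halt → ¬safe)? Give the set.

Sat(¬halt) = {m1, m2, m3, m5, m6}
Sat(¬safe) = {m2}
Sat(¬halt → ¬safe) = {m0, m2, m4}
Sat(EX (¬halt → ¬safe)) = {s : some successor in {m0, m2, m4}} = {m1, m2}

{m1, m2}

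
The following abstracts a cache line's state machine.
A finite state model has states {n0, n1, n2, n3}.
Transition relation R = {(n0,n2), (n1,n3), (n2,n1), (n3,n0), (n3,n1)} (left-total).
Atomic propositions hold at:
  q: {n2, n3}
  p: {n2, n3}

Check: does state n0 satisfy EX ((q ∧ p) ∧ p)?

Sat(q ∧ p) = {n2, n3}
Sat((q ∧ p) ∧ p) = {n2, n3}
Sat(EX ((q ∧ p) ∧ p)) = {s : some successor in {n2, n3}} = {n0, n1}
n0 ∈ Sat(EX ((q ∧ p) ∧ p)) = {n0, n1}, so the formula holds at n0.

Yes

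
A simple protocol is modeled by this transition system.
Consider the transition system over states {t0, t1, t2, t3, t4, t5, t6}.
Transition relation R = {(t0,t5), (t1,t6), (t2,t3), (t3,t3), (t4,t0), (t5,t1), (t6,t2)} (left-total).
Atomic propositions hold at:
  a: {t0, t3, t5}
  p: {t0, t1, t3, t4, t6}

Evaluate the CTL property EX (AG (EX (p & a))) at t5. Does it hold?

No

Sat(p & a) = {t0, t3}
Sat(EX (p & a)) = {s : some successor in {t0, t3}} = {t2, t3, t4}
AG (EX (p & a)): greatest fixpoint, start Z0 = {t2, t3, t4}, keep only states in Sat with every successor in Z. Z1 = {t2, t3}; fixed.
Sat(AG (EX (p & a))) = {t2, t3}
Sat(EX (AG (EX (p & a)))) = {s : some successor in {t2, t3}} = {t2, t3, t6}
t5 ∉ Sat(EX (AG (EX (p & a)))) = {t2, t3, t6}, so the formula does not hold at t5.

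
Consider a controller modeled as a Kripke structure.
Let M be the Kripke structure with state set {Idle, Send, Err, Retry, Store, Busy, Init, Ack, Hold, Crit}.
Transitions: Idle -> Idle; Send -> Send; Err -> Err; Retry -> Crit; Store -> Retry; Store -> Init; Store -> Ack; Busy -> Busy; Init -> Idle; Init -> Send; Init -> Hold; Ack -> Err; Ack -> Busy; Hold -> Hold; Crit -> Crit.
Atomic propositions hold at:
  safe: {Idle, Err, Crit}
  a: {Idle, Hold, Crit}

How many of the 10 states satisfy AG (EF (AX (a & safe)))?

Sat(a & safe) = {Idle, Crit}
Sat(AX (a & safe)) = {s : every successor in {Idle, Crit}} = {Idle, Retry, Crit}
EF (AX (a & safe)): least fixpoint, start Z0 = {Idle, Retry, Crit}, add states with some successor in Z. Z1 = {Idle, Retry, Store, Init, Crit}; fixed.
Sat(EF (AX (a & safe))) = {Idle, Retry, Store, Init, Crit}
AG (EF (AX (a & safe))): greatest fixpoint, start Z0 = {Idle, Retry, Store, Init, Crit}, keep only states in Sat with every successor in Z. Z1 = {Idle, Retry, Crit}; fixed.
Sat(AG (EF (AX (a & safe)))) = {Idle, Retry, Crit}
|Sat(AG (EF (AX (a & safe))))| = |{Idle, Retry, Crit}| = 3.

3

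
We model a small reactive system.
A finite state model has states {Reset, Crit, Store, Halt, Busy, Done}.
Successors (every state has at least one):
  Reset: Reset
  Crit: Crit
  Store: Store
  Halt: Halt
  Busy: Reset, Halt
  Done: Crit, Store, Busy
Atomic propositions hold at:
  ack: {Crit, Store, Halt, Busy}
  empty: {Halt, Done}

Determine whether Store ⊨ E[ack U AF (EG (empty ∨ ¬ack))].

No

Sat(¬ack) = {Reset, Done}
Sat(empty ∨ ¬ack) = {Reset, Halt, Done}
EG (empty ∨ ¬ack): greatest fixpoint, start Z0 = {Reset, Halt, Done}, keep only states in Sat with some successor in Z. Z1 = {Reset, Halt}; fixed.
Sat(EG (empty ∨ ¬ack)) = {Reset, Halt}
AF (EG (empty ∨ ¬ack)): least fixpoint, start Z0 = {Reset, Halt}, add states with every successor in Z. Z1 = {Reset, Halt, Busy}; fixed.
Sat(AF (EG (empty ∨ ¬ack))) = {Reset, Halt, Busy}
E[ack U AF (EG (empty ∨ ¬ack))]: least fixpoint, start Z0 = Sat(AF (EG (empty ∨ ¬ack))) = {Reset, Halt, Busy}, add states in Sat(ack) with some successor in Z. Already a fixed point.
Sat(E[ack U AF (EG (empty ∨ ¬ack))]) = {Reset, Halt, Busy}
Store ∉ Sat(E[ack U AF (EG (empty ∨ ¬ack))]) = {Reset, Halt, Busy}, so the formula does not hold at Store.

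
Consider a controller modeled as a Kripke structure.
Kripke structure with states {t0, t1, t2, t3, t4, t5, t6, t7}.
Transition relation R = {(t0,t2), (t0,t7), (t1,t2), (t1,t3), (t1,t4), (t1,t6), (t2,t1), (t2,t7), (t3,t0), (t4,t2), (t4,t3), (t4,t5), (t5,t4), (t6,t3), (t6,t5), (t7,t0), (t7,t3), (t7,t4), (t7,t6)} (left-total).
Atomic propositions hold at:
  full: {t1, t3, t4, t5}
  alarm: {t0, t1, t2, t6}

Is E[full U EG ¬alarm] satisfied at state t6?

No

Sat(¬alarm) = {t3, t4, t5, t7}
EG ¬alarm: greatest fixpoint, start Z0 = {t3, t4, t5, t7}, keep only states in Sat with some successor in Z. Z1 = {t4, t5, t7}; fixed.
Sat(EG ¬alarm) = {t4, t5, t7}
E[full U EG ¬alarm]: least fixpoint, start Z0 = Sat(EG ¬alarm) = {t4, t5, t7}, add states in Sat(full) with some successor in Z. Z1 = {t1, t4, t5, t7}; fixed.
Sat(E[full U EG ¬alarm]) = {t1, t4, t5, t7}
t6 ∉ Sat(E[full U EG ¬alarm]) = {t1, t4, t5, t7}, so the formula does not hold at t6.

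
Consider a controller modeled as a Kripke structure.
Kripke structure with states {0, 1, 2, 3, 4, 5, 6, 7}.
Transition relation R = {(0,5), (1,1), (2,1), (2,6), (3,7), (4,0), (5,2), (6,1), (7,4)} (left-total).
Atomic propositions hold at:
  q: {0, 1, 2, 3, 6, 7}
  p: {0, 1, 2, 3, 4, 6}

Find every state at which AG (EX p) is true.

Sat(EX p) = {s : some successor in {0, 1, 2, 3, 4, 6}} = {1, 2, 4, 5, 6, 7}
AG (EX p): greatest fixpoint, start Z0 = {1, 2, 4, 5, 6, 7}, keep only states in Sat with every successor in Z. Z1 = {1, 2, 5, 6, 7}; Z2 = {1, 2, 5, 6}; fixed.
Sat(AG (EX p)) = {1, 2, 5, 6}

{1, 2, 5, 6}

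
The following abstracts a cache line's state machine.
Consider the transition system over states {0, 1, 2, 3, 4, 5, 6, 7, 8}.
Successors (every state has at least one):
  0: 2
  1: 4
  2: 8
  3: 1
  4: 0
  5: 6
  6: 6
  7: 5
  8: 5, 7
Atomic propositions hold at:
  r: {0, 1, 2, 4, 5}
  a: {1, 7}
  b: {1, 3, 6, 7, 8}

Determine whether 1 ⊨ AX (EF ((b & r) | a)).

Sat(b & r) = {1}
Sat((b & r) | a) = {1, 7}
EF ((b & r) | a): least fixpoint, start Z0 = {1, 7}, add states with some successor in Z. Z1 = {1, 3, 7, 8}; Z2 = {1, 2, 3, 7, 8}; Z3 = {0, 1, 2, 3, 7, 8}; Z4 = {0, 1, 2, 3, 4, 7, 8}; fixed.
Sat(EF ((b & r) | a)) = {0, 1, 2, 3, 4, 7, 8}
Sat(AX (EF ((b & r) | a))) = {s : every successor in {0, 1, 2, 3, 4, 7, 8}} = {0, 1, 2, 3, 4}
1 ∈ Sat(AX (EF ((b & r) | a))) = {0, 1, 2, 3, 4}, so the formula holds at 1.

Yes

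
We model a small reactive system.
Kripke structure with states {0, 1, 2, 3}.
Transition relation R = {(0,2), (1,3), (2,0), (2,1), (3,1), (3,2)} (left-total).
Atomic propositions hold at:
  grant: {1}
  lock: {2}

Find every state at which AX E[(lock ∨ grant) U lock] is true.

Sat(lock ∨ grant) = {1, 2}
E[(lock ∨ grant) U lock]: least fixpoint, start Z0 = Sat(lock) = {2}, add states in Sat(lock ∨ grant) with some successor in Z. Already a fixed point.
Sat(E[(lock ∨ grant) U lock]) = {2}
Sat(AX E[(lock ∨ grant) U lock]) = {s : every successor in {2}} = {0}

{0}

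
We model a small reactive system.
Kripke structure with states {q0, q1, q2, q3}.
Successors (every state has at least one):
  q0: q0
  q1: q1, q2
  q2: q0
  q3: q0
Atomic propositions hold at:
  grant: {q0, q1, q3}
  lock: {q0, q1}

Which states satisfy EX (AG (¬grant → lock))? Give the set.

Sat(¬grant) = {q2}
Sat(¬grant → lock) = {q0, q1, q3}
AG (¬grant → lock): greatest fixpoint, start Z0 = {q0, q1, q3}, keep only states in Sat with every successor in Z. Z1 = {q0, q3}; fixed.
Sat(AG (¬grant → lock)) = {q0, q3}
Sat(EX (AG (¬grant → lock))) = {s : some successor in {q0, q3}} = {q0, q2, q3}

{q0, q2, q3}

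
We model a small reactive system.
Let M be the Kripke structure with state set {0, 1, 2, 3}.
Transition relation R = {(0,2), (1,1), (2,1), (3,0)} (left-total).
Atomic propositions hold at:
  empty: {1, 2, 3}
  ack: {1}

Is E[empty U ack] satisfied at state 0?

No

E[empty U ack]: least fixpoint, start Z0 = Sat(ack) = {1}, add states in Sat(empty) with some successor in Z. Z1 = {1, 2}; fixed.
Sat(E[empty U ack]) = {1, 2}
0 ∉ Sat(E[empty U ack]) = {1, 2}, so the formula does not hold at 0.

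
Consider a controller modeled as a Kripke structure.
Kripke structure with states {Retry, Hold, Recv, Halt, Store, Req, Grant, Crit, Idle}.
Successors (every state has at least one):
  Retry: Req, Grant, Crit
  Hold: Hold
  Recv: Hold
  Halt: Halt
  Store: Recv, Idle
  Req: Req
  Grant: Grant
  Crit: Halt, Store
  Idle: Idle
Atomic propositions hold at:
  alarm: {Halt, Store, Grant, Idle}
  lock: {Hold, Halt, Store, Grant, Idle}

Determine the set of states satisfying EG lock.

EG lock: greatest fixpoint, start Z0 = {Hold, Halt, Store, Grant, Idle}, keep only states in Sat with some successor in Z. Already a fixed point.
Sat(EG lock) = {Hold, Halt, Store, Grant, Idle}

{Hold, Halt, Store, Grant, Idle}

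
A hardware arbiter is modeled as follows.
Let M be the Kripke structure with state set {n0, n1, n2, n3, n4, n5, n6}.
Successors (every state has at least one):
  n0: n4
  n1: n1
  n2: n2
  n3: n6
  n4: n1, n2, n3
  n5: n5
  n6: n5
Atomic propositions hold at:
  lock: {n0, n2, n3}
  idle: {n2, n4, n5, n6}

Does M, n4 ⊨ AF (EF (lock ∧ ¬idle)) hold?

Sat(¬idle) = {n0, n1, n3}
Sat(lock ∧ ¬idle) = {n0, n3}
EF (lock ∧ ¬idle): least fixpoint, start Z0 = {n0, n3}, add states with some successor in Z. Z1 = {n0, n3, n4}; fixed.
Sat(EF (lock ∧ ¬idle)) = {n0, n3, n4}
AF (EF (lock ∧ ¬idle)): least fixpoint, start Z0 = {n0, n3, n4}, add states with every successor in Z. Already a fixed point.
Sat(AF (EF (lock ∧ ¬idle))) = {n0, n3, n4}
n4 ∈ Sat(AF (EF (lock ∧ ¬idle))) = {n0, n3, n4}, so the formula holds at n4.

Yes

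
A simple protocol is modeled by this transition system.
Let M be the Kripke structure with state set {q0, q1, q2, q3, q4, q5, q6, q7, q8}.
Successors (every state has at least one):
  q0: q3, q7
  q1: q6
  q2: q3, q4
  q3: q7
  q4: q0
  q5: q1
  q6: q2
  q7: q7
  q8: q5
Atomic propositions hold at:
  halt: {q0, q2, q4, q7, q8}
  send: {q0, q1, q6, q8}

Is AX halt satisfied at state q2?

Sat(AX halt) = {s : every successor in {q0, q2, q4, q7, q8}} = {q3, q4, q6, q7}
q2 ∉ Sat(AX halt) = {q3, q4, q6, q7}, so the formula does not hold at q2.

No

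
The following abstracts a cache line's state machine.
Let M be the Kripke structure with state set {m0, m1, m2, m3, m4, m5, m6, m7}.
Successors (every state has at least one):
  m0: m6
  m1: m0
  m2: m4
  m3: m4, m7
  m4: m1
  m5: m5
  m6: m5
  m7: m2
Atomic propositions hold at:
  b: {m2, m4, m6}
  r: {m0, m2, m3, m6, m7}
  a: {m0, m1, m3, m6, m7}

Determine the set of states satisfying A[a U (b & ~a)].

{m2, m3, m4, m7}

Sat(~a) = {m2, m4, m5}
Sat(b & ~a) = {m2, m4}
A[a U (b & ~a)]: least fixpoint, start Z0 = Sat((b & ~a)) = {m2, m4}, add states in Sat(a) with every successor in Z. Z1 = {m2, m4, m7}; Z2 = {m2, m3, m4, m7}; fixed.
Sat(A[a U (b & ~a)]) = {m2, m3, m4, m7}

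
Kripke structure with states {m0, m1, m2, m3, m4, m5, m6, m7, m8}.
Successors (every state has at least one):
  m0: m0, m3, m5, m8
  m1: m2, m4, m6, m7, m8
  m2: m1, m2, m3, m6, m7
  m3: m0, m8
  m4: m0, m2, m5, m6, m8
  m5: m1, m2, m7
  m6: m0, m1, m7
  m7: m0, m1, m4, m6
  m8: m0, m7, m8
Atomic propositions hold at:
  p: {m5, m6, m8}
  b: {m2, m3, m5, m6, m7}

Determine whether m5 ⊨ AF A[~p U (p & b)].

Sat(~p) = {m0, m1, m2, m3, m4, m7}
Sat(p & b) = {m5, m6}
A[~p U (p & b)]: least fixpoint, start Z0 = Sat((p & b)) = {m5, m6}, add states in Sat(~p) with every successor in Z. Already a fixed point.
Sat(A[~p U (p & b)]) = {m5, m6}
AF A[~p U (p & b)]: least fixpoint, start Z0 = {m5, m6}, add states with every successor in Z. Already a fixed point.
Sat(AF A[~p U (p & b)]) = {m5, m6}
m5 ∈ Sat(AF A[~p U (p & b)]) = {m5, m6}, so the formula holds at m5.

Yes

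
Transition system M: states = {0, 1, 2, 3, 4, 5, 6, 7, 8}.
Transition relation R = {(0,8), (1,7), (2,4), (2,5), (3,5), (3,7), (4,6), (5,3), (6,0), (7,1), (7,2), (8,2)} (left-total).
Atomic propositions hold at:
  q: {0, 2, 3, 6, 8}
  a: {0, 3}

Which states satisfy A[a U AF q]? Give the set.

{0, 2, 3, 4, 5, 6, 8}

AF q: least fixpoint, start Z0 = {0, 2, 3, 6, 8}, add states with every successor in Z. Z1 = {0, 2, 3, 4, 5, 6, 8}; fixed.
Sat(AF q) = {0, 2, 3, 4, 5, 6, 8}
A[a U AF q]: least fixpoint, start Z0 = Sat(AF q) = {0, 2, 3, 4, 5, 6, 8}, add states in Sat(a) with every successor in Z. Already a fixed point.
Sat(A[a U AF q]) = {0, 2, 3, 4, 5, 6, 8}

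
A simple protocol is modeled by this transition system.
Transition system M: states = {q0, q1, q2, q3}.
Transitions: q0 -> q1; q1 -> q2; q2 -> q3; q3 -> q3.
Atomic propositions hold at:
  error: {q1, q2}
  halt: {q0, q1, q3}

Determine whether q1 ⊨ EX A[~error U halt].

Sat(~error) = {q0, q3}
A[~error U halt]: least fixpoint, start Z0 = Sat(halt) = {q0, q1, q3}, add states in Sat(~error) with every successor in Z. Already a fixed point.
Sat(A[~error U halt]) = {q0, q1, q3}
Sat(EX A[~error U halt]) = {s : some successor in {q0, q1, q3}} = {q0, q2, q3}
q1 ∉ Sat(EX A[~error U halt]) = {q0, q2, q3}, so the formula does not hold at q1.

No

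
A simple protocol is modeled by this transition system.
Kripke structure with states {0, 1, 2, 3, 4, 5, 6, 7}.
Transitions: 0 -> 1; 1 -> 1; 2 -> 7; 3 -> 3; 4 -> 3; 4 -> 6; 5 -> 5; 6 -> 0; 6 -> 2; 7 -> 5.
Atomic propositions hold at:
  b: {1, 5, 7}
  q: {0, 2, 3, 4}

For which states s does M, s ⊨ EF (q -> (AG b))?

AG b: greatest fixpoint, start Z0 = {1, 5, 7}, keep only states in Sat with every successor in Z. Already a fixed point.
Sat(AG b) = {1, 5, 7}
Sat(q -> (AG b)) = {1, 5, 6, 7}
EF (q -> (AG b)): least fixpoint, start Z0 = {1, 5, 6, 7}, add states with some successor in Z. Z1 = {0, 1, 2, 4, 5, 6, 7}; fixed.
Sat(EF (q -> (AG b))) = {0, 1, 2, 4, 5, 6, 7}

{0, 1, 2, 4, 5, 6, 7}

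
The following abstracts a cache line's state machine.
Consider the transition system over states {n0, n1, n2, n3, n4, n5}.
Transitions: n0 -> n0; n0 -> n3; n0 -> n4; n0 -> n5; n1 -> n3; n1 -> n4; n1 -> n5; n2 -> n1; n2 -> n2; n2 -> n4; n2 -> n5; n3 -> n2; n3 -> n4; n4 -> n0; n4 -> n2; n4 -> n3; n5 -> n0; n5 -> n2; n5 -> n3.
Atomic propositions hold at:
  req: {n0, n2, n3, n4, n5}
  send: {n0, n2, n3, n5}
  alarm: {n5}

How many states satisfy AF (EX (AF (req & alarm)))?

Sat(req & alarm) = {n5}
AF (req & alarm): least fixpoint, start Z0 = {n5}, add states with every successor in Z. Already a fixed point.
Sat(AF (req & alarm)) = {n5}
Sat(EX (AF (req & alarm))) = {s : some successor in {n5}} = {n0, n1, n2}
AF (EX (AF (req & alarm))): least fixpoint, start Z0 = {n0, n1, n2}, add states with every successor in Z. Already a fixed point.
Sat(AF (EX (AF (req & alarm)))) = {n0, n1, n2}
|Sat(AF (EX (AF (req & alarm))))| = |{n0, n1, n2}| = 3.

3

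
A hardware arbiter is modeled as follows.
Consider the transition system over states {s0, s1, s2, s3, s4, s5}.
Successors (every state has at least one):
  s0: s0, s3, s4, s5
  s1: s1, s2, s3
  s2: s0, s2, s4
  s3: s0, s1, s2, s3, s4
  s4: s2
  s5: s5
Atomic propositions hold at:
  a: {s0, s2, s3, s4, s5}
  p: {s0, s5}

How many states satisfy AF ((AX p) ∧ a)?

1

Sat(AX p) = {s : every successor in {s0, s5}} = {s5}
Sat((AX p) ∧ a) = {s5}
AF ((AX p) ∧ a): least fixpoint, start Z0 = {s5}, add states with every successor in Z. Already a fixed point.
Sat(AF ((AX p) ∧ a)) = {s5}
|Sat(AF ((AX p) ∧ a))| = |{s5}| = 1.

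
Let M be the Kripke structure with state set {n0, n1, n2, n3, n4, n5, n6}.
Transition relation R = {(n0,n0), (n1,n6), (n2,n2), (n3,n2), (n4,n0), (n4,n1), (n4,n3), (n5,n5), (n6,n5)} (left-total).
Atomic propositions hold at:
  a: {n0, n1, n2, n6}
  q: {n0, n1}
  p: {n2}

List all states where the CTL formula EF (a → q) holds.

{n0, n1, n3, n4, n5, n6}

Sat(a → q) = {n0, n1, n3, n4, n5}
EF (a → q): least fixpoint, start Z0 = {n0, n1, n3, n4, n5}, add states with some successor in Z. Z1 = {n0, n1, n3, n4, n5, n6}; fixed.
Sat(EF (a → q)) = {n0, n1, n3, n4, n5, n6}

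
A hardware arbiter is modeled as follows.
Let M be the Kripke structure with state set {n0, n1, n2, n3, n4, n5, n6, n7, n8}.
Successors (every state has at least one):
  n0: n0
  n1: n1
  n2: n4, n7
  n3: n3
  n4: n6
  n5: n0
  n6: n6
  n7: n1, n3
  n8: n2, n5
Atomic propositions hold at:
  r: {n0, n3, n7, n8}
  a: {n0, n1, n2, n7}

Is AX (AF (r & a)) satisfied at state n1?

Sat(r & a) = {n0, n7}
AF (r & a): least fixpoint, start Z0 = {n0, n7}, add states with every successor in Z. Z1 = {n0, n5, n7}; fixed.
Sat(AF (r & a)) = {n0, n5, n7}
Sat(AX (AF (r & a))) = {s : every successor in {n0, n5, n7}} = {n0, n5}
n1 ∉ Sat(AX (AF (r & a))) = {n0, n5}, so the formula does not hold at n1.

No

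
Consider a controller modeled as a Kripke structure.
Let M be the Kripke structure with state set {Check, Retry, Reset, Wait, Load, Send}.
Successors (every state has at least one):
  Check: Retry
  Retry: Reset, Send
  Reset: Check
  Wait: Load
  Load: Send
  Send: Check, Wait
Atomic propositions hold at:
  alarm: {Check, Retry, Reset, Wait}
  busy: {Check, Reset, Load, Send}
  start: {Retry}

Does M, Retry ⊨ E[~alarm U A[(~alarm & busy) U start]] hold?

Yes

Sat(~alarm) = {Load, Send}
Sat(~alarm & busy) = {Load, Send}
A[(~alarm & busy) U start]: least fixpoint, start Z0 = Sat(start) = {Retry}, add states in Sat(~alarm & busy) with every successor in Z. Already a fixed point.
Sat(A[(~alarm & busy) U start]) = {Retry}
E[~alarm U A[(~alarm & busy) U start]]: least fixpoint, start Z0 = Sat(A[(~alarm & busy) U start]) = {Retry}, add states in Sat(~alarm) with some successor in Z. Already a fixed point.
Sat(E[~alarm U A[(~alarm & busy) U start]]) = {Retry}
Retry ∈ Sat(E[~alarm U A[(~alarm & busy) U start]]) = {Retry}, so the formula holds at Retry.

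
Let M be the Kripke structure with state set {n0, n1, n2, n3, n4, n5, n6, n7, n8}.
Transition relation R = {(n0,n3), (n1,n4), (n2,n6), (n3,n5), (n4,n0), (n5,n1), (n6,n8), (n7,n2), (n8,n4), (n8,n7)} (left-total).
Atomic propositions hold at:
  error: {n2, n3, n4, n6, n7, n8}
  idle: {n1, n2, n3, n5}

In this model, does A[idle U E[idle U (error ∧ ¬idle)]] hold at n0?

No

Sat(¬idle) = {n0, n4, n6, n7, n8}
Sat(error ∧ ¬idle) = {n4, n6, n7, n8}
E[idle U (error ∧ ¬idle)]: least fixpoint, start Z0 = Sat((error ∧ ¬idle)) = {n4, n6, n7, n8}, add states in Sat(idle) with some successor in Z. Z1 = {n1, n2, n4, n6, n7, n8}; Z2 = {n1, n2, n4, n5, n6, n7, n8}; Z3 = {n1, n2, n3, n4, n5, n6, n7, n8}; fixed.
Sat(E[idle U (error ∧ ¬idle)]) = {n1, n2, n3, n4, n5, n6, n7, n8}
A[idle U E[idle U (error ∧ ¬idle)]]: least fixpoint, start Z0 = Sat(E[idle U (error ∧ ¬idle)]) = {n1, n2, n3, n4, n5, n6, n7, n8}, add states in Sat(idle) with every successor in Z. Already a fixed point.
Sat(A[idle U E[idle U (error ∧ ¬idle)]]) = {n1, n2, n3, n4, n5, n6, n7, n8}
n0 ∉ Sat(A[idle U E[idle U (error ∧ ¬idle)]]) = {n1, n2, n3, n4, n5, n6, n7, n8}, so the formula does not hold at n0.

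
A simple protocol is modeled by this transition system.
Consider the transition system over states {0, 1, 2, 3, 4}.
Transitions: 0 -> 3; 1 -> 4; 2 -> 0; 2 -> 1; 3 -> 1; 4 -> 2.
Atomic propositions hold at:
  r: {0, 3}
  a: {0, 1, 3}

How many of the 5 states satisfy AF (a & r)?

Sat(a & r) = {0, 3}
AF (a & r): least fixpoint, start Z0 = {0, 3}, add states with every successor in Z. Already a fixed point.
Sat(AF (a & r)) = {0, 3}
|Sat(AF (a & r))| = |{0, 3}| = 2.

2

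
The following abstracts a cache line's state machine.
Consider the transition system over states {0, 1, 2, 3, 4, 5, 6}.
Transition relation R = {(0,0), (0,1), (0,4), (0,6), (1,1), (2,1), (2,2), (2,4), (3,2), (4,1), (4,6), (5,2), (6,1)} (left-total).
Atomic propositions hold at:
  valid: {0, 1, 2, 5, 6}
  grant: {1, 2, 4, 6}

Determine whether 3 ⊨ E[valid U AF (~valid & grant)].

Sat(~valid) = {3, 4}
Sat(~valid & grant) = {4}
AF (~valid & grant): least fixpoint, start Z0 = {4}, add states with every successor in Z. Already a fixed point.
Sat(AF (~valid & grant)) = {4}
E[valid U AF (~valid & grant)]: least fixpoint, start Z0 = Sat(AF (~valid & grant)) = {4}, add states in Sat(valid) with some successor in Z. Z1 = {0, 2, 4}; Z2 = {0, 2, 4, 5}; fixed.
Sat(E[valid U AF (~valid & grant)]) = {0, 2, 4, 5}
3 ∉ Sat(E[valid U AF (~valid & grant)]) = {0, 2, 4, 5}, so the formula does not hold at 3.

No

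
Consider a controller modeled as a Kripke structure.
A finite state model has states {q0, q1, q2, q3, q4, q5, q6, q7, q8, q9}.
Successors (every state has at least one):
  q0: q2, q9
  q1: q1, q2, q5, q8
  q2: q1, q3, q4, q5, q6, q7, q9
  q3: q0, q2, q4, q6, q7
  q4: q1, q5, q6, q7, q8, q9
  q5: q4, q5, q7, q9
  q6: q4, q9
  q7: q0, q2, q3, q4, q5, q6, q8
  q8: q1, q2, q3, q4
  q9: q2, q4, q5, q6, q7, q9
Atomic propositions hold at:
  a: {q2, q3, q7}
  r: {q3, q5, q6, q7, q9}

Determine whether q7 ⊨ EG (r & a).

Yes

Sat(r & a) = {q3, q7}
EG (r & a): greatest fixpoint, start Z0 = {q3, q7}, keep only states in Sat with some successor in Z. Already a fixed point.
Sat(EG (r & a)) = {q3, q7}
q7 ∈ Sat(EG (r & a)) = {q3, q7}, so the formula holds at q7.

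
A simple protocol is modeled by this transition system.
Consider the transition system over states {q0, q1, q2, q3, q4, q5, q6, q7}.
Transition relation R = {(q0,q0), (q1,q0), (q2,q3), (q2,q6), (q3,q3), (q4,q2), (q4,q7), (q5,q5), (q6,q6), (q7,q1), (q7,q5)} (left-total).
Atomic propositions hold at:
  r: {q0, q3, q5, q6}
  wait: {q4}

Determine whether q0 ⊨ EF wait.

EF wait: least fixpoint, start Z0 = {q4}, add states with some successor in Z. Already a fixed point.
Sat(EF wait) = {q4}
q0 ∉ Sat(EF wait) = {q4}, so the formula does not hold at q0.

No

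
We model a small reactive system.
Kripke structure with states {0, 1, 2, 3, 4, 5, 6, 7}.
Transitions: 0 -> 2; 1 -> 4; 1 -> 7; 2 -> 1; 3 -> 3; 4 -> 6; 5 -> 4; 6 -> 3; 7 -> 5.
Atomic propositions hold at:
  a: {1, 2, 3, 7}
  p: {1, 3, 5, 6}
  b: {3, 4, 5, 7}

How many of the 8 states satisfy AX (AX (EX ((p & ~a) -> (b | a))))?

Sat(~a) = {0, 4, 5, 6}
Sat(p & ~a) = {5, 6}
Sat(b | a) = {1, 2, 3, 4, 5, 7}
Sat((p & ~a) -> (b | a)) = {0, 1, 2, 3, 4, 5, 7}
Sat(EX ((p & ~a) -> (b | a))) = {s : some successor in {0, 1, 2, 3, 4, 5, 7}} = {0, 1, 2, 3, 5, 6, 7}
Sat(AX (EX ((p & ~a) -> (b | a)))) = {s : every successor in {0, 1, 2, 3, 5, 6, 7}} = {0, 2, 3, 4, 6, 7}
Sat(AX (AX (EX ((p & ~a) -> (b | a))))) = {s : every successor in {0, 2, 3, 4, 6, 7}} = {0, 1, 3, 4, 5, 6}
|Sat(AX (AX (EX ((p & ~a) -> (b | a)))))| = |{0, 1, 3, 4, 5, 6}| = 6.

6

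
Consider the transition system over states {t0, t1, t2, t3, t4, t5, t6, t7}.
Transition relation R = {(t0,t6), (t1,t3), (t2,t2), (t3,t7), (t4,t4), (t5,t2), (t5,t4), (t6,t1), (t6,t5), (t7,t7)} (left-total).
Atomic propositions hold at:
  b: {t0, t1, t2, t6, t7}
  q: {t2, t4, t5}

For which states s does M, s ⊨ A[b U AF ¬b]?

Sat(¬b) = {t3, t4, t5}
AF ¬b: least fixpoint, start Z0 = {t3, t4, t5}, add states with every successor in Z. Z1 = {t1, t3, t4, t5}; Z2 = {t1, t3, t4, t5, t6}; Z3 = {t0, t1, t3, t4, t5, t6}; fixed.
Sat(AF ¬b) = {t0, t1, t3, t4, t5, t6}
A[b U AF ¬b]: least fixpoint, start Z0 = Sat(AF ¬b) = {t0, t1, t3, t4, t5, t6}, add states in Sat(b) with every successor in Z. Already a fixed point.
Sat(A[b U AF ¬b]) = {t0, t1, t3, t4, t5, t6}

{t0, t1, t3, t4, t5, t6}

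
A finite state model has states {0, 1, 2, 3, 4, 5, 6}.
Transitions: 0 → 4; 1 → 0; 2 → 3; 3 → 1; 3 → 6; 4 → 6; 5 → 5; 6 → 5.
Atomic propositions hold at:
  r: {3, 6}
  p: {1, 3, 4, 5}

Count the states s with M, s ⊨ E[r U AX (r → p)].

Sat(r → p) = {0, 1, 2, 3, 4, 5}
Sat(AX (r → p)) = {s : every successor in {0, 1, 2, 3, 4, 5}} = {0, 1, 2, 5, 6}
E[r U AX (r → p)]: least fixpoint, start Z0 = Sat(AX (r → p)) = {0, 1, 2, 5, 6}, add states in Sat(r) with some successor in Z. Z1 = {0, 1, 2, 3, 5, 6}; fixed.
Sat(E[r U AX (r → p)]) = {0, 1, 2, 3, 5, 6}
|Sat(E[r U AX (r → p)])| = |{0, 1, 2, 3, 5, 6}| = 6.

6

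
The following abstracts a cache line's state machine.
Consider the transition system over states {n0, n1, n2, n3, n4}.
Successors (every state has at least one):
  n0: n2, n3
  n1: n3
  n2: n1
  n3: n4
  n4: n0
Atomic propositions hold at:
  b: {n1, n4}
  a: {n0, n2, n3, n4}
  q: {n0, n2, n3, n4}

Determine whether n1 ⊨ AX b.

No

Sat(AX b) = {s : every successor in {n1, n4}} = {n2, n3}
n1 ∉ Sat(AX b) = {n2, n3}, so the formula does not hold at n1.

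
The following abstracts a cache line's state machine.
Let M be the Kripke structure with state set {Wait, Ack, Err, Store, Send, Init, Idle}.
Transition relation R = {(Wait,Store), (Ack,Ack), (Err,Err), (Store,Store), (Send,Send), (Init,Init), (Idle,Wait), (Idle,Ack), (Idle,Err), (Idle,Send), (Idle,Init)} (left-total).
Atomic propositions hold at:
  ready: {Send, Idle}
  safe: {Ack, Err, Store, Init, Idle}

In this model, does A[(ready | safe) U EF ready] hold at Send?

Yes

Sat(ready | safe) = {Ack, Err, Store, Send, Init, Idle}
EF ready: least fixpoint, start Z0 = {Send, Idle}, add states with some successor in Z. Already a fixed point.
Sat(EF ready) = {Send, Idle}
A[(ready | safe) U EF ready]: least fixpoint, start Z0 = Sat(EF ready) = {Send, Idle}, add states in Sat(ready | safe) with every successor in Z. Already a fixed point.
Sat(A[(ready | safe) U EF ready]) = {Send, Idle}
Send ∈ Sat(A[(ready | safe) U EF ready]) = {Send, Idle}, so the formula holds at Send.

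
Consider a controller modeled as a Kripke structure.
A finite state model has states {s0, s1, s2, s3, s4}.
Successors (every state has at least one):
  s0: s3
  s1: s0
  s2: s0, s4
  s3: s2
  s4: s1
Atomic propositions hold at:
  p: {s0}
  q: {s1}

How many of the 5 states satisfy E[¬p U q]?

4

Sat(¬p) = {s1, s2, s3, s4}
E[¬p U q]: least fixpoint, start Z0 = Sat(q) = {s1}, add states in Sat(¬p) with some successor in Z. Z1 = {s1, s4}; Z2 = {s1, s2, s4}; Z3 = {s1, s2, s3, s4}; fixed.
Sat(E[¬p U q]) = {s1, s2, s3, s4}
|Sat(E[¬p U q])| = |{s1, s2, s3, s4}| = 4.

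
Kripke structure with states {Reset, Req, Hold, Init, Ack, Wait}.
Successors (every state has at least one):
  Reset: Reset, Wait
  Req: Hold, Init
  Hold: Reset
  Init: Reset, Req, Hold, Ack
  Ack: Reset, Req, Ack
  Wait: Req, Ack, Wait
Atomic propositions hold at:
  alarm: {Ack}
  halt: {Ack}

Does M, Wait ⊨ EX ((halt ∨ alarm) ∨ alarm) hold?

Yes

Sat(halt ∨ alarm) = {Ack}
Sat((halt ∨ alarm) ∨ alarm) = {Ack}
Sat(EX ((halt ∨ alarm) ∨ alarm)) = {s : some successor in {Ack}} = {Init, Ack, Wait}
Wait ∈ Sat(EX ((halt ∨ alarm) ∨ alarm)) = {Init, Ack, Wait}, so the formula holds at Wait.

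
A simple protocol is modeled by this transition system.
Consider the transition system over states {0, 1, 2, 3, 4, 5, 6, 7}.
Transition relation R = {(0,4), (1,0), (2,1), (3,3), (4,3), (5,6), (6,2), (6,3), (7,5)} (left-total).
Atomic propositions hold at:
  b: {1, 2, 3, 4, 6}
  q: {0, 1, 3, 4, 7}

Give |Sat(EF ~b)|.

Sat(~b) = {0, 5, 7}
EF ~b: least fixpoint, start Z0 = {0, 5, 7}, add states with some successor in Z. Z1 = {0, 1, 5, 7}; Z2 = {0, 1, 2, 5, 7}; Z3 = {0, 1, 2, 5, 6, 7}; fixed.
Sat(EF ~b) = {0, 1, 2, 5, 6, 7}
|Sat(EF ~b)| = |{0, 1, 2, 5, 6, 7}| = 6.

6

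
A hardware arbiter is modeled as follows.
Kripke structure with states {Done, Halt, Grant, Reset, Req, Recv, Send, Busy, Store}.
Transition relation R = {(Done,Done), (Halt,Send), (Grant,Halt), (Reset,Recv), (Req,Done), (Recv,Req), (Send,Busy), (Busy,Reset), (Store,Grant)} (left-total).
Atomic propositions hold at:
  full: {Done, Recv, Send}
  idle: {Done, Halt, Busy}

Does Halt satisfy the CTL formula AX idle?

No

Sat(AX idle) = {s : every successor in {Done, Halt, Busy}} = {Done, Grant, Req, Send}
Halt ∉ Sat(AX idle) = {Done, Grant, Req, Send}, so the formula does not hold at Halt.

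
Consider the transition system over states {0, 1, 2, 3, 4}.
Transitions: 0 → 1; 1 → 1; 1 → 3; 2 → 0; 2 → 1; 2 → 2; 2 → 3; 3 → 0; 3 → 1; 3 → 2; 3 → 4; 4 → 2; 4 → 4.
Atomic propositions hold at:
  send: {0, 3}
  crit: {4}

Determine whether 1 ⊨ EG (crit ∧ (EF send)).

No

EF send: least fixpoint, start Z0 = {0, 3}, add states with some successor in Z. Z1 = {0, 1, 2, 3}; Z2 = {0, 1, 2, 3, 4}; fixed.
Sat(EF send) = {0, 1, 2, 3, 4}
Sat(crit ∧ (EF send)) = {4}
EG (crit ∧ (EF send)): greatest fixpoint, start Z0 = {4}, keep only states in Sat with some successor in Z. Already a fixed point.
Sat(EG (crit ∧ (EF send))) = {4}
1 ∉ Sat(EG (crit ∧ (EF send))) = {4}, so the formula does not hold at 1.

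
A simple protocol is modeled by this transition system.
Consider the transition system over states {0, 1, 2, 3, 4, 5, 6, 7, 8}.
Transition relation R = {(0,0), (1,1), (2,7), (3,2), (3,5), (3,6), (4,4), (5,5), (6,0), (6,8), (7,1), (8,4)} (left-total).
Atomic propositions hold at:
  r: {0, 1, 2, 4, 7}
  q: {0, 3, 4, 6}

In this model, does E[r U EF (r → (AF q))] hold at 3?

AF q: least fixpoint, start Z0 = {0, 3, 4, 6}, add states with every successor in Z. Z1 = {0, 3, 4, 6, 8}; fixed.
Sat(AF q) = {0, 3, 4, 6, 8}
Sat(r → (AF q)) = {0, 3, 4, 5, 6, 8}
EF (r → (AF q)): least fixpoint, start Z0 = {0, 3, 4, 5, 6, 8}, add states with some successor in Z. Already a fixed point.
Sat(EF (r → (AF q))) = {0, 3, 4, 5, 6, 8}
E[r U EF (r → (AF q))]: least fixpoint, start Z0 = Sat(EF (r → (AF q))) = {0, 3, 4, 5, 6, 8}, add states in Sat(r) with some successor in Z. Already a fixed point.
Sat(E[r U EF (r → (AF q))]) = {0, 3, 4, 5, 6, 8}
3 ∈ Sat(E[r U EF (r → (AF q))]) = {0, 3, 4, 5, 6, 8}, so the formula holds at 3.

Yes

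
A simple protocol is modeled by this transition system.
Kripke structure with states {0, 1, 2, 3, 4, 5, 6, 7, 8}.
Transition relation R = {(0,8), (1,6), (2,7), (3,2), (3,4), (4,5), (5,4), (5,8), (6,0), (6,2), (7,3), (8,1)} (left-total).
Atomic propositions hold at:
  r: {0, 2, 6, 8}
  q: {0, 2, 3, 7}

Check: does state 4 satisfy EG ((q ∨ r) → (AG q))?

Sat(q ∨ r) = {0, 2, 3, 6, 7, 8}
AG q: greatest fixpoint, start Z0 = {0, 2, 3, 7}, keep only states in Sat with every successor in Z. Z1 = {2, 7}; Z2 = {2}; Z3 = ∅; fixed.
Sat(AG q) = ∅
Sat((q ∨ r) → (AG q)) = {1, 4, 5}
EG ((q ∨ r) → (AG q)): greatest fixpoint, start Z0 = {1, 4, 5}, keep only states in Sat with some successor in Z. Z1 = {4, 5}; fixed.
Sat(EG ((q ∨ r) → (AG q))) = {4, 5}
4 ∈ Sat(EG ((q ∨ r) → (AG q))) = {4, 5}, so the formula holds at 4.

Yes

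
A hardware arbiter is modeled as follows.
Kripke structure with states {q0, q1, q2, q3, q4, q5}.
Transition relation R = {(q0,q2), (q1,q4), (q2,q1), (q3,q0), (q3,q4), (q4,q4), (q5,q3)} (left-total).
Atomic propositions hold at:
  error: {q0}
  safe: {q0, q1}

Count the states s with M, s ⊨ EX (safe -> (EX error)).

Sat(EX error) = {s : some successor in {q0}} = {q3}
Sat(safe -> (EX error)) = {q2, q3, q4, q5}
Sat(EX (safe -> (EX error))) = {s : some successor in {q2, q3, q4, q5}} = {q0, q1, q3, q4, q5}
|Sat(EX (safe -> (EX error)))| = |{q0, q1, q3, q4, q5}| = 5.

5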